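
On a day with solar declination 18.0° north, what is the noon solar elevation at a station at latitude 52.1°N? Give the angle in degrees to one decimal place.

55.9°

At local solar noon the hour angle is zero, so the elevation is 90° − |φ − δ| = 90° − |52.1° − (18.0°)| = 90° − 34.1° = 55.9°.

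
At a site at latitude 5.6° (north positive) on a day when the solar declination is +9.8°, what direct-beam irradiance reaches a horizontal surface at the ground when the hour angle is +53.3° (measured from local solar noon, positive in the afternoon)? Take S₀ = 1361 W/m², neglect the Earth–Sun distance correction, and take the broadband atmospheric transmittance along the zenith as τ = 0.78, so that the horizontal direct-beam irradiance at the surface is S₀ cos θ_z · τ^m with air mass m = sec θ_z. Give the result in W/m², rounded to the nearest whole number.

cos θ_z = sin φ sin δ + cos φ cos δ cos H = (0.0976)(0.1702) + (0.9952)(0.9854)(0.5976) = 0.6027.
Air mass m = 1/cos θ_z = 1/0.6027 = 1.659; τ^m = 0.78^1.659 = 0.6622.
Surface direct beam = 1361 × 0.6027 × 0.6622 = 543.19 W/m².

543 W/m²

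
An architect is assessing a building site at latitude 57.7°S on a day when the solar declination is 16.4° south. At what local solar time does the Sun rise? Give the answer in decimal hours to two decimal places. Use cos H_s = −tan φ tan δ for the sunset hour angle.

4.15 h

The sunset hour angle satisfies cos H_s = −tan φ tan δ = -0.4656, giving H_s = 117.75°.
Sunrise is at 12 − H_s/15 = 12 − 7.850 = 4.150 h local solar time.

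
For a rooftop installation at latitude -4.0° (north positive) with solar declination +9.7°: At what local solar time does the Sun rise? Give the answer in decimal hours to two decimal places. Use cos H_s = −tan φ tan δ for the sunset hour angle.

6.05 h

The sunset hour angle satisfies cos H_s = −tan φ tan δ = 0.0120, giving H_s = 89.31°.
Sunrise is at 12 − H_s/15 = 12 − 5.954 = 6.046 h local solar time.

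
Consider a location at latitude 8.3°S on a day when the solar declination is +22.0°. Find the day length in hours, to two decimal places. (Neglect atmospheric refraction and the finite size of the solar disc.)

11.55 hours

cos H_s = −tan(-8.3°) · tan(22.0°) = 0.0589, so H_s = arccos(0.0589) = 86.62°.
Day length = 2 H_s / 15° h⁻¹ = 173.24° / 15 = 11.549 h.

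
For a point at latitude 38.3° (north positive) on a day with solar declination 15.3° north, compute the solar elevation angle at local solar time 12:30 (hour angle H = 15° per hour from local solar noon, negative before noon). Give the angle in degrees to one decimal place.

Hour angle H = 15° × (12.5 − 12) = 7.50°.
With φ = 38.3°, δ = 15.3°, H = 7.50°: sin φ sin δ = 0.1635, cos φ cos δ cos H = 0.7505, so cos θ_z = 0.9140.
θ_z = arccos(0.9140) = 23.94°, so the elevation is 90° − 23.94° = 66.06°.

66.1°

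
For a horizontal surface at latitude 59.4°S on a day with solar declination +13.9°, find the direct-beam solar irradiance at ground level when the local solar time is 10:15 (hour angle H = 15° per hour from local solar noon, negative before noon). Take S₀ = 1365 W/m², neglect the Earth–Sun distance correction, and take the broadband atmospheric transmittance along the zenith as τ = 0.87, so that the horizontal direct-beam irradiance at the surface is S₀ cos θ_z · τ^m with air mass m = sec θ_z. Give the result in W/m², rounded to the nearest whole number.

179 W/m²

Hour angle H = 15° × (10.25 − 12) = -26.25°.
cos θ_z = sin φ sin δ + cos φ cos δ cos H = (-0.8607)(0.2402) + (0.5090)(0.9707)(0.8969) = 0.2364.
Air mass m = 1/cos θ_z = 1/0.2364 = 4.230; τ^m = 0.87^4.230 = 0.5548.
Surface direct beam = 1365 × 0.2364 × 0.5548 = 179.03 W/m².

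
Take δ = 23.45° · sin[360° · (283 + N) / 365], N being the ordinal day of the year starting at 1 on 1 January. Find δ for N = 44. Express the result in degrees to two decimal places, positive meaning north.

-14.27°

360 × (283 + 44) / 365 = 322.521°; sin(322.521°) = -0.6085.
δ = 23.45 × -0.6085 = -14.269° ≈ -14.27°.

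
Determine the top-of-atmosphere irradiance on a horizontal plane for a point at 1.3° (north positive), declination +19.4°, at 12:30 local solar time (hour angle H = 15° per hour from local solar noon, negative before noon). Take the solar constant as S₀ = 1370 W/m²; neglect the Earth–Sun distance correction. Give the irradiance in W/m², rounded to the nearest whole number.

1291 W/m²

Hour angle H = 15° × (12.5 − 12) = 7.50°.
cos θ_z = sin φ sin δ + cos φ cos δ cos H = (0.0227)(0.3322) + (0.9997)(0.9432)(0.9914) = 0.9423.
Top-of-atmosphere irradiance = S₀ cos θ_z = 1370 × 0.9423 = 1290.95 W/m².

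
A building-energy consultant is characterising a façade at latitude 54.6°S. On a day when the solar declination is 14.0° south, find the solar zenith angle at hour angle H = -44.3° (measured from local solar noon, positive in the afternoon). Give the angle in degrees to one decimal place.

cos θ_z = sin φ sin δ + cos φ cos δ cos H = (-0.8151)(-0.2419) + (0.5793)(0.9703)(0.7157) = 0.5995.
θ_z = arccos(0.5995) = 53.17°.

53.2°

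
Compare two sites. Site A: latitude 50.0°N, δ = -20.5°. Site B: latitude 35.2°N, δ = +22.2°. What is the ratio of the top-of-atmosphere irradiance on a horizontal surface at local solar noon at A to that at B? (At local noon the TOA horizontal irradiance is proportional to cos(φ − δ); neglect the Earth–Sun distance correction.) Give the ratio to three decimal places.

A: cos θ_z = cos(50.0° − (-20.5°)) = 0.3338.
B: cos θ_z = cos(35.2° − (22.2°)) = 0.9744.
Ratio A/B = 0.3338 / 0.9744 = 0.3426.

0.343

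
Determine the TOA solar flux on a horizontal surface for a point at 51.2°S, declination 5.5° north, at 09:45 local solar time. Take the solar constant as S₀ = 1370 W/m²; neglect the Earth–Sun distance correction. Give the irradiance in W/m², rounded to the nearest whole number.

Hour angle H = 15° × (9.75 − 12) = -33.75°.
cos θ_z = sin(-51.2°) sin(5.5°) + cos(-51.2°) cos(5.5°) cos(-33.75°) = -0.0747 + 0.5186 = 0.4439.
Top-of-atmosphere irradiance = S₀ cos θ_z = 1370 × 0.4439 = 608.14 W/m².

608 W/m²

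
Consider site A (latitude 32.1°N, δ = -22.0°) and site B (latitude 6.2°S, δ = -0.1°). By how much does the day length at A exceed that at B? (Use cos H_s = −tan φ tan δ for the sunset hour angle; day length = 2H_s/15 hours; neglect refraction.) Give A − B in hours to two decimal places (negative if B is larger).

-1.96 h

A: H_s = arccos(−tan 32.1° · tan -22.0°) = 75.32°, so 2H_s/15 = 10.0427 h.
B: H_s = arccos(−tan -6.2° · tan -0.1°) = 90.01°, so 2H_s/15 = 12.0013 h.
A − B = 10.0427 − 12.0013 = -1.9586 h.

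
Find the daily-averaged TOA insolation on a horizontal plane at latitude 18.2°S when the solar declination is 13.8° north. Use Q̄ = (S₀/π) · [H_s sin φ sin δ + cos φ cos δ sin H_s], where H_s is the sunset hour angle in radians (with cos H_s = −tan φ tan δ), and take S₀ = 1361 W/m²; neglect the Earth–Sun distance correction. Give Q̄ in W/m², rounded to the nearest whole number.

−tan φ tan δ = −(-0.3288)(0.2456) = 0.0808; H_s = arccos(0.0808) = 85.37°. In radians, H_s = 1.4900.
H_s sin φ sin δ = 1.4900 × -0.3123 × 0.2385 = -0.1110.
cos φ cos δ sin H_s = 0.9500 × 0.9711 × 0.9967 = 0.9195.
Q̄ = (1361/π) × (-0.1110 + 0.9195) = 433.22 × 0.8085 = 350.26 W/m².

350 W/m²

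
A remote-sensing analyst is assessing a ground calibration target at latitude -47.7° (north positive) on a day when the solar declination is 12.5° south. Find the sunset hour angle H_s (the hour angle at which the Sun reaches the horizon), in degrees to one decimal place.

cos H_s = −tan(-47.7°) · tan(-12.5°) = -0.2436, so H_s = arccos(-0.2436) = 104.10°.

104.1°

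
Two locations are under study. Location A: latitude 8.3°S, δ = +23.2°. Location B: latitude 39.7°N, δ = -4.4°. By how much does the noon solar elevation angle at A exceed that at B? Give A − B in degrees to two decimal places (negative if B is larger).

+12.60°

A: 90° − |-8.3 − (23.2)| = 58.50°.
B: 90° − |39.7 − (-4.4)| = 45.90°.
A − B = 58.50 − 45.90 = 12.60°.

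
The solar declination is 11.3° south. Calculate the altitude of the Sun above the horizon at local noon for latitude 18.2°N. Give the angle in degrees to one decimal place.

At local solar noon the hour angle is zero, so the elevation is 90° − |φ − δ| = 90° − |18.2° − (-11.3°)| = 90° − 29.5° = 60.5°.

60.5°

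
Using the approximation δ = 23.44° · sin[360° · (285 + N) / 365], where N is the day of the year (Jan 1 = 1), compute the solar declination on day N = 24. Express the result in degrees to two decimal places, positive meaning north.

360 × (285 + 24) / 365 = 304.767°; sin(304.767°) = -0.8215.
δ = 23.44 × -0.8215 = -19.256° ≈ -19.26°.

-19.26°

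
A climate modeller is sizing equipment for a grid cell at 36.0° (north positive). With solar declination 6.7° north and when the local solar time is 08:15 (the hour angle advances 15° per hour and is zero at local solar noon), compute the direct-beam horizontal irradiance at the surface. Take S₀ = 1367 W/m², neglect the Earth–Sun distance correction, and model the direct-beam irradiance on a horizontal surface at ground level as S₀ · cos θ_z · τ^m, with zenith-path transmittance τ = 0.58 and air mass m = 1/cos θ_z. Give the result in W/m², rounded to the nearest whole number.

Hour angle H = 15° × (8.25 − 12) = -56.25°.
cos θ_z = sin φ sin δ + cos φ cos δ cos H = (0.5878)(0.1167) + (0.8090)(0.9932)(0.5556) = 0.5150.
Air mass m = 1/cos θ_z = 1/0.5150 = 1.942; τ^m = 0.58^1.942 = 0.3472.
Surface direct beam = 1367 × 0.5150 × 0.3472 = 244.43 W/m².

244 W/m²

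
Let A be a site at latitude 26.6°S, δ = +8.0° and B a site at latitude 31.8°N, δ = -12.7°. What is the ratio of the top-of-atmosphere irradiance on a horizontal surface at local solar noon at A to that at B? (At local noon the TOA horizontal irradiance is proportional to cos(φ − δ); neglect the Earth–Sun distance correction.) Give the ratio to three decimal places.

A: cos θ_z = cos(-26.6° − (8.0°)) = 0.8231.
B: cos θ_z = cos(31.8° − (-12.7°)) = 0.7133.
Ratio A/B = 0.8231 / 0.7133 = 1.1539.

1.154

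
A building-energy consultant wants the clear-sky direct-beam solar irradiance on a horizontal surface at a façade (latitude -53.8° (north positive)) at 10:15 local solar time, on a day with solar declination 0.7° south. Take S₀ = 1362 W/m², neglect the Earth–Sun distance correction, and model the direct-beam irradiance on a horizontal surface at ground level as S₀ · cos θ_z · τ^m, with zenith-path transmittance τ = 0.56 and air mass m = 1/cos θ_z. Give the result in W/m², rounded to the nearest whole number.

251 W/m²

Hour angle H = 15° × (10.25 − 12) = -26.25°.
With φ = -53.8°, δ = -0.7°, H = -26.25°: sin φ sin δ = 0.0099, cos φ cos δ cos H = 0.5297, so cos θ_z = 0.5396.
Air mass m = 1/cos θ_z = 1/0.5396 = 1.853; τ^m = 0.56^1.853 = 0.3415.
Surface direct beam = 1362 × 0.5396 × 0.3415 = 250.98 W/m².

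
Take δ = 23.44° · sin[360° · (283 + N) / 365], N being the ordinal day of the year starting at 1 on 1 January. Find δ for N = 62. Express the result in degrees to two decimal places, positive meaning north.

360 × (283 + 62) / 365 = 340.274°; sin(340.274°) = -0.3375.
δ = 23.44 × -0.3375 = -7.911° ≈ -7.91°.

-7.91°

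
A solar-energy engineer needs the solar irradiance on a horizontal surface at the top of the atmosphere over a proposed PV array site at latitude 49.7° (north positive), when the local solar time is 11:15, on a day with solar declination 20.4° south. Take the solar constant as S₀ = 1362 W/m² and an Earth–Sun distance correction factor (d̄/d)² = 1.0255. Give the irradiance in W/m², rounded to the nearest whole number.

459 W/m²

Hour angle H = 15° × (11.25 − 12) = -11.25°.
cos θ_z = sin φ sin δ + cos φ cos δ cos H = (0.7627)(-0.3486) + (0.6468)(0.9373)(0.9808) = 0.3287.
Top-of-atmosphere irradiance = S₀ (d̄/d)² cos θ_z = 1362 × 1.0255 × 0.3287 = 459.11 W/m².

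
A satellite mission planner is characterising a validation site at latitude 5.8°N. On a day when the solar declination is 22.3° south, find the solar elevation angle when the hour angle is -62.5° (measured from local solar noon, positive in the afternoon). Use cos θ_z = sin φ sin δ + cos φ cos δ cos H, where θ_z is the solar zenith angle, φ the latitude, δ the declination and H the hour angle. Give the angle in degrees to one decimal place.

22.7°

cos θ_z = sin φ sin δ + cos φ cos δ cos H = (0.1011)(-0.3795) + (0.9949)(0.9252)(0.4617) = 0.3866.
θ_z = arccos(0.3866) = 67.26°, so the elevation is 90° − 67.26° = 22.74°.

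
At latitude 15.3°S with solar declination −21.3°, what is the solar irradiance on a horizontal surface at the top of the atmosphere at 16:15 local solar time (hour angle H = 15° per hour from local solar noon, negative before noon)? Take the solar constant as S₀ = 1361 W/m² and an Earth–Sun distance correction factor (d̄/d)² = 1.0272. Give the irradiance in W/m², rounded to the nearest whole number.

Hour angle H = 15° × (16.25 − 12) = 63.75°.
With φ = -15.3°, δ = -21.3°, H = 63.75°: sin φ sin δ = 0.0959, cos φ cos δ cos H = 0.3975, so cos θ_z = 0.4934.
Top-of-atmosphere irradiance = S₀ (d̄/d)² cos θ_z = 1361 × 1.0272 × 0.4934 = 689.78 W/m².

690 W/m²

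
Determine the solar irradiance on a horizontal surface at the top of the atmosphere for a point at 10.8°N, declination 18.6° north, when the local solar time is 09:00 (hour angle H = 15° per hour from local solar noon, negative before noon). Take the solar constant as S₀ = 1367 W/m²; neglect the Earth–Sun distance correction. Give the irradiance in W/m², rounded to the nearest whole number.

Hour angle H = 15° × (9 − 12) = -45.00°.
cos θ_z = sin(10.8°) sin(18.6°) + cos(10.8°) cos(18.6°) cos(-45.00°) = 0.0598 + 0.6583 = 0.7181.
Top-of-atmosphere irradiance = S₀ cos θ_z = 1367 × 0.7181 = 981.64 W/m².

982 W/m²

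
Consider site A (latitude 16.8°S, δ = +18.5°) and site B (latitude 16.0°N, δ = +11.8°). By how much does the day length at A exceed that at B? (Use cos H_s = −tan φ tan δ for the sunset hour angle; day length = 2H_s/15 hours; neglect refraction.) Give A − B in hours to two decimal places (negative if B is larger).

A: H_s = arccos(−tan -16.8° · tan 18.5°) = 84.20°, so 2H_s/15 = 11.2267 h.
B: H_s = arccos(−tan 16.0° · tan 11.8°) = 93.43°, so 2H_s/15 = 12.4573 h.
A − B = 11.2267 − 12.4573 = -1.2306 h.

-1.23 h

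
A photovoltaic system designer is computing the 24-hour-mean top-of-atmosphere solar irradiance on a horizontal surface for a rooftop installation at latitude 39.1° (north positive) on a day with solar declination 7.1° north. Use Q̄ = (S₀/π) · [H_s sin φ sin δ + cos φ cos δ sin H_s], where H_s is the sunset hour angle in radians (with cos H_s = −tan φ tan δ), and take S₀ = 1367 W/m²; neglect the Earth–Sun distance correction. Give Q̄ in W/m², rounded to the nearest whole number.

−tan φ tan δ = −(0.8127)(0.1246) = -0.1013; H_s = arccos(-0.1013) = 95.81°. In radians, H_s = 1.6722.
H_s sin φ sin δ = 1.6722 × 0.6307 × 0.1236 = 0.1304.
cos φ cos δ sin H_s = 0.7760 × 0.9923 × 0.9949 = 0.7661.
Q̄ = (1367/π) × (0.1304 + 0.7661) = 435.13 × 0.8965 = 390.09 W/m².

390 W/m²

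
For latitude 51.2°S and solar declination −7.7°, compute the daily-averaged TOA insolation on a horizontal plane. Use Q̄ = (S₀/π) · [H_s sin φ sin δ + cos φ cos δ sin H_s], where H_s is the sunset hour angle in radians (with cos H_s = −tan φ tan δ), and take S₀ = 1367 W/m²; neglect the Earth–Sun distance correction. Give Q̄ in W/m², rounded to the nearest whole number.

−tan φ tan δ = −(-1.2437)(-0.1352) = -0.1681; H_s = arccos(-0.1681) = 99.68°. In radians, H_s = 1.7397.
H_s sin φ sin δ = 1.7397 × -0.7793 × -0.1340 = 0.1817.
cos φ cos δ sin H_s = 0.6266 × 0.9910 × 0.9858 = 0.6121.
Q̄ = (1367/π) × (0.1817 + 0.6121) = 435.13 × 0.7938 = 345.41 W/m².

345 W/m²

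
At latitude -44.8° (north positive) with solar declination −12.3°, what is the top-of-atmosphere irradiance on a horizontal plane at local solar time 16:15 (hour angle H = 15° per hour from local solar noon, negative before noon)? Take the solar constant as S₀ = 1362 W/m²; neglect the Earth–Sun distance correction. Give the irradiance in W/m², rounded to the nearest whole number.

Hour angle H = 15° × (16.25 − 12) = 63.75°.
cos θ_z = sin(-44.8°) sin(-12.3°) + cos(-44.8°) cos(-12.3°) cos(63.75°) = 0.1501 + 0.3066 = 0.4567.
Top-of-atmosphere irradiance = S₀ cos θ_z = 1362 × 0.4567 = 622.03 W/m².

622 W/m²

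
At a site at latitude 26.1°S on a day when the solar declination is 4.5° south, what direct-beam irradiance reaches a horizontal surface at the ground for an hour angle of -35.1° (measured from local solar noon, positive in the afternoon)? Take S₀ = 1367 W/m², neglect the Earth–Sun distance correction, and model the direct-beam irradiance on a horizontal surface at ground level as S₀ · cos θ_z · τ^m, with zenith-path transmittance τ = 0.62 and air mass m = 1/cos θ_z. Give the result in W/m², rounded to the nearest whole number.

cos θ_z = sin φ sin δ + cos φ cos δ cos H = (-0.4399)(-0.0785) + (0.8980)(0.9969)(0.8181) = 0.7669.
Air mass m = 1/cos θ_z = 1/0.7669 = 1.304; τ^m = 0.62^1.304 = 0.5361.
Surface direct beam = 1367 × 0.7669 × 0.5361 = 562.02 W/m².

562 W/m²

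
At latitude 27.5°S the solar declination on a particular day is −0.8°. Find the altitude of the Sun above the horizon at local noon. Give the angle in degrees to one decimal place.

63.3°

At local solar noon the hour angle is zero, so the elevation is 90° − |φ − δ| = 90° − |-27.5° − (-0.8°)| = 90° − 26.7° = 63.3°.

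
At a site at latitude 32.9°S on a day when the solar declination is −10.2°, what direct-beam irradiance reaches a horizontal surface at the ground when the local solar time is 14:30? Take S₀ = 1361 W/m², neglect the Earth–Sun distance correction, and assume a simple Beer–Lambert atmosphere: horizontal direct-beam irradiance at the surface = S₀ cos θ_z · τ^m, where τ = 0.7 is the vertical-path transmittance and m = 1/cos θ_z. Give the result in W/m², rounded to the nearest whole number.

Hour angle H = 15° × (14.5 − 12) = 37.50°.
With φ = -32.9°, δ = -10.2°, H = 37.50°: sin φ sin δ = 0.0962, cos φ cos δ cos H = 0.6556, so cos θ_z = 0.7518.
Air mass m = 1/cos θ_z = 1/0.7518 = 1.330; τ^m = 0.7^1.330 = 0.6223.
Surface direct beam = 1361 × 0.7518 × 0.6223 = 636.74 W/m².

637 W/m²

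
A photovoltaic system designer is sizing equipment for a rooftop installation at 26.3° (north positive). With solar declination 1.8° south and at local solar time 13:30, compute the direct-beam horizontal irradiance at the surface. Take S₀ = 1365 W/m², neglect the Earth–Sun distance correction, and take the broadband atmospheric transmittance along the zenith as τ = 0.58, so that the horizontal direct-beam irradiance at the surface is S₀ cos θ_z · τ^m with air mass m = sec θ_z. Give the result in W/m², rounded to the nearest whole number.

569 W/m²

Hour angle H = 15° × (13.5 − 12) = 22.50°.
cos θ_z = sin φ sin δ + cos φ cos δ cos H = (0.4431)(-0.0314) + (0.8965)(0.9995)(0.9239) = 0.8139.
Air mass m = 1/cos θ_z = 1/0.8139 = 1.229; τ^m = 0.58^1.229 = 0.5120.
Surface direct beam = 1365 × 0.8139 × 0.5120 = 568.82 W/m².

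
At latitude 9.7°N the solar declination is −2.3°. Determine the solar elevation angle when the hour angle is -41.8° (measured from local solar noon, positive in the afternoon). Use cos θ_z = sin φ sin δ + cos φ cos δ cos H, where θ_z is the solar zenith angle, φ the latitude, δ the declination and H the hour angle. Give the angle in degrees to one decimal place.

46.7°

cos θ_z = sin(9.7°) sin(-2.3°) + cos(9.7°) cos(-2.3°) cos(-41.80°) = -0.0068 + 0.7342 = 0.7274.
θ_z = arccos(0.7274) = 43.33°, so the elevation is 90° − 43.33° = 46.67°.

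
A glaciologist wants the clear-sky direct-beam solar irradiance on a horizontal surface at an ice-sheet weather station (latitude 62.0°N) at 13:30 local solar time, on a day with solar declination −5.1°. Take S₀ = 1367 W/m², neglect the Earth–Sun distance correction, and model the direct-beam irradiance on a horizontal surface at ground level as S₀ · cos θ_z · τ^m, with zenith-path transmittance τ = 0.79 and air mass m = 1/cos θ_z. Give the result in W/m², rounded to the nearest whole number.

248 W/m²

Hour angle H = 15° × (13.5 − 12) = 22.50°.
cos θ_z = sin(62.0°) sin(-5.1°) + cos(62.0°) cos(-5.1°) cos(22.50°) = -0.0785 + 0.4320 = 0.3535.
Air mass m = 1/cos θ_z = 1/0.3535 = 2.829; τ^m = 0.79^2.829 = 0.5133.
Surface direct beam = 1367 × 0.3535 × 0.5133 = 248.04 W/m².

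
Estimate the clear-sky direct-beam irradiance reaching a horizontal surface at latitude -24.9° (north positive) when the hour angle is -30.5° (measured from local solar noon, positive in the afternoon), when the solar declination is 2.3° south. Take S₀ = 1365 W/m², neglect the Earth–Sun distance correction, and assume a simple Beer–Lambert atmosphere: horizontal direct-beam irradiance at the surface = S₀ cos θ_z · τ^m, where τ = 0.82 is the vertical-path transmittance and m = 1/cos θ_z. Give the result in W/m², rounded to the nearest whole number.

With φ = -24.9°, δ = -2.3°, H = -30.50°: sin φ sin δ = 0.0169, cos φ cos δ cos H = 0.7809, so cos θ_z = 0.7978.
Air mass m = 1/cos θ_z = 1/0.7978 = 1.253; τ^m = 0.82^1.253 = 0.7798.
Surface direct beam = 1365 × 0.7978 × 0.7798 = 849.20 W/m².

849 W/m²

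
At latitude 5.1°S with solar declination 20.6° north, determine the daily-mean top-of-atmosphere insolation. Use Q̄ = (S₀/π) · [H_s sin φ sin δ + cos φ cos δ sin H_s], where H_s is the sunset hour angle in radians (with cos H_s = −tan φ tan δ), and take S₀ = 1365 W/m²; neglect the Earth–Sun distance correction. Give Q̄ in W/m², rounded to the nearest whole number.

384 W/m²

−tan φ tan δ = −(-0.0892)(0.3759) = 0.0335; H_s = arccos(0.0335) = 88.08°. In radians, H_s = 1.5373.
H_s sin φ sin δ = 1.5373 × -0.0889 × 0.3518 = -0.0481.
cos φ cos δ sin H_s = 0.9960 × 0.9361 × 0.9994 = 0.9318.
Q̄ = (1365/π) × (-0.0481 + 0.9318) = 434.49 × 0.8837 = 383.96 W/m².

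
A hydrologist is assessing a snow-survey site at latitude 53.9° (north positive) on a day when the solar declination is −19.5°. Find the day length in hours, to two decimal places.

cos H_s = −tan(53.9°) · tan(-19.5°) = 0.4856, so H_s = arccos(0.4856) = 60.95°.
Day length = 2 H_s / 15° h⁻¹ = 121.90° / 15 = 8.127 h.

8.13 hours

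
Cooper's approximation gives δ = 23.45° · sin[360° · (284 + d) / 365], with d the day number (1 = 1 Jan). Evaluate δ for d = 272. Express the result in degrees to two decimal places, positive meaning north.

360 × (284 + 272) / 365 = 548.384°; sin(548.384°) = -0.1458.
δ = 23.45 × -0.1458 = -3.419° ≈ -3.42°.

-3.42°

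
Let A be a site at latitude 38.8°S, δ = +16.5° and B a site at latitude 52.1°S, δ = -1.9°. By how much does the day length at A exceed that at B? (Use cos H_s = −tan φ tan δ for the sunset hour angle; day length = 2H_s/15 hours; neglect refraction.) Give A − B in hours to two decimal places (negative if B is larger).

A: H_s = arccos(−tan -38.8° · tan 16.5°) = 76.22°, so 2H_s/15 = 10.1627 h.
B: H_s = arccos(−tan -52.1° · tan -1.9°) = 92.44°, so 2H_s/15 = 12.3253 h.
A − B = 10.1627 − 12.3253 = -2.1626 h.

-2.16 h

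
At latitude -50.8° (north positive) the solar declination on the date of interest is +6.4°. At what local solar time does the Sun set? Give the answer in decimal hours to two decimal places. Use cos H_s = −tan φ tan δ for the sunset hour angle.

17.47 h

cos H_s = −tan(-50.8°) · tan(6.4°) = 0.1375, so H_s = arccos(0.1375) = 82.10°.
Sunset is at 12 + H_s/15 = 12 + 5.473 = 17.473 h local solar time.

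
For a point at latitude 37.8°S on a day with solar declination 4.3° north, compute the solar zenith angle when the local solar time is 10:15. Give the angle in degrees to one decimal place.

48.6°

Hour angle H = 15° × (10.25 − 12) = -26.25°.
cos θ_z = sin φ sin δ + cos φ cos δ cos H = (-0.6129)(0.0750) + (0.7902)(0.9972)(0.8969) = 0.6608.
θ_z = arccos(0.6608) = 48.64°.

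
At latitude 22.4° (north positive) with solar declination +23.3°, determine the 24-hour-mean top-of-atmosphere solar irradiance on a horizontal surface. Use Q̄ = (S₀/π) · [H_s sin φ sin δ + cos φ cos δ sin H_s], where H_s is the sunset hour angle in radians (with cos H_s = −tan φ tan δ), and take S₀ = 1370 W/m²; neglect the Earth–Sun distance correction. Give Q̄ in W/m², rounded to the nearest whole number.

The sunset hour angle satisfies cos H_s = −tan φ tan δ = -0.1775, giving H_s = 100.22°. In radians, H_s = 1.7492.
H_s sin φ sin δ = 1.7492 × 0.3811 × 0.3955 = 0.2636.
cos φ cos δ sin H_s = 0.9245 × 0.9184 × 0.9841 = 0.8356.
Q̄ = (1370/π) × (0.2636 + 0.8356) = 436.08 × 1.0992 = 479.34 W/m².

479 W/m²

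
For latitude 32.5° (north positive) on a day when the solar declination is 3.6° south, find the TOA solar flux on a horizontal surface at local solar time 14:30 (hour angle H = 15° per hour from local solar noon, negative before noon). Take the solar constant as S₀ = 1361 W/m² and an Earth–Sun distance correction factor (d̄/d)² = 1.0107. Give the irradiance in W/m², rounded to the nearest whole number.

872 W/m²

Hour angle H = 15° × (14.5 − 12) = 37.50°.
With φ = 32.5°, δ = -3.6°, H = 37.50°: sin φ sin δ = -0.0337, cos φ cos δ cos H = 0.6678, so cos θ_z = 0.6341.
Top-of-atmosphere irradiance = S₀ (d̄/d)² cos θ_z = 1361 × 1.0107 × 0.6341 = 872.24 W/m².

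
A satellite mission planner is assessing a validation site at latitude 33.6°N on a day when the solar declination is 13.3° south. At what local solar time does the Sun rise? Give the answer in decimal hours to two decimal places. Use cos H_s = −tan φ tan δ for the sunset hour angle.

6.60 h

The sunset hour angle satisfies cos H_s = −tan φ tan δ = 0.1571, giving H_s = 80.96°.
Sunrise is at 12 − H_s/15 = 12 − 5.397 = 6.603 h local solar time.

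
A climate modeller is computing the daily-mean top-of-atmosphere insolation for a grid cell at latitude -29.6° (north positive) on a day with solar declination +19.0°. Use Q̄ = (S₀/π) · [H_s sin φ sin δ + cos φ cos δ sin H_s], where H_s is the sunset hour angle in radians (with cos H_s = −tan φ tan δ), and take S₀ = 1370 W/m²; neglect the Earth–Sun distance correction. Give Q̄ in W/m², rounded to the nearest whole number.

255 W/m²

cos H_s = −tan(-29.6°) · tan(19.0°) = 0.1956, so H_s = arccos(0.1956) = 78.72°. In radians, H_s = 1.3739.
H_s sin φ sin δ = 1.3739 × -0.4939 × 0.3256 = -0.2209.
cos φ cos δ sin H_s = 0.8695 × 0.9455 × 0.9807 = 0.8062.
Q̄ = (1370/π) × (-0.2209 + 0.8062) = 436.08 × 0.5853 = 255.24 W/m².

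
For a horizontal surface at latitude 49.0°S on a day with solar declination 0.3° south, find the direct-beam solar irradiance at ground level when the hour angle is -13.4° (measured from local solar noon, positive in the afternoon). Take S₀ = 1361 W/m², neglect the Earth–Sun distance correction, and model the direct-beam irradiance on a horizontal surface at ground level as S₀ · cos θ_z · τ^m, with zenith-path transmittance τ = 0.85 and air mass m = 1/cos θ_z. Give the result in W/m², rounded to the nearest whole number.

679 W/m²

With φ = -49.0°, δ = -0.3°, H = -13.40°: sin φ sin δ = 0.0040, cos φ cos δ cos H = 0.6382, so cos θ_z = 0.6422.
Air mass m = 1/cos θ_z = 1/0.6422 = 1.557; τ^m = 0.85^1.557 = 0.7764.
Surface direct beam = 1361 × 0.6422 × 0.7764 = 678.60 W/m².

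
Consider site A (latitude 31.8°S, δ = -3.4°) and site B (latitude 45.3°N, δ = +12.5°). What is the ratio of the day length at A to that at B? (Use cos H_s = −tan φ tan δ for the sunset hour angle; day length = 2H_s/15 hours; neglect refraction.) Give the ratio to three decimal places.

A: H_s = arccos(−tan -31.8° · tan -3.4°) = 92.11°, so 2H_s/15 = 12.2813 h.
B: H_s = arccos(−tan 45.3° · tan 12.5°) = 102.95°, so 2H_s/15 = 13.7267 h.
Ratio A/B = 12.2813 / 13.7267 = 0.8947.

0.895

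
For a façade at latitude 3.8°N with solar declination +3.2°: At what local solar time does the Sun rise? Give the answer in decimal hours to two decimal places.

5.99 h

The sunset hour angle satisfies cos H_s = −tan φ tan δ = -0.0037, giving H_s = 90.21°.
Sunrise is at 12 − H_s/15 = 12 − 6.014 = 5.986 h local solar time.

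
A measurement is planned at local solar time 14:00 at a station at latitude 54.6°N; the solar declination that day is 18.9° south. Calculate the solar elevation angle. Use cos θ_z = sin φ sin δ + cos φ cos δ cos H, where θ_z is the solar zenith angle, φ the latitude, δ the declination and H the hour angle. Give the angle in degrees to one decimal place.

Hour angle H = 15° × (14 − 12) = 30.00°.
With φ = 54.6°, δ = -18.9°, H = 30.00°: sin φ sin δ = -0.2640, cos φ cos δ cos H = 0.4746, so cos θ_z = 0.2106.
θ_z = arccos(0.2106) = 77.84°, so the elevation is 90° − 77.84° = 12.16°.

12.2°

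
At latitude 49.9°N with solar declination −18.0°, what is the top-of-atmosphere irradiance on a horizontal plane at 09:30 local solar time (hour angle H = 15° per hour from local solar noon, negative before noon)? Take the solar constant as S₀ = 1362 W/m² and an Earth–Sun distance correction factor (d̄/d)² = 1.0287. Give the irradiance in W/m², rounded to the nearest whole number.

Hour angle H = 15° × (9.5 − 12) = -37.50°.
cos θ_z = sin φ sin δ + cos φ cos δ cos H = (0.7649)(-0.3090) + (0.6441)(0.9511)(0.7934) = 0.2497.
Top-of-atmosphere irradiance = S₀ (d̄/d)² cos θ_z = 1362 × 1.0287 × 0.2497 = 349.85 W/m².

350 W/m²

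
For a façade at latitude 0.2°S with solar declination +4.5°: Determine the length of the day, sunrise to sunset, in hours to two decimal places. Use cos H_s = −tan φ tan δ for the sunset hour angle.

12.00 hours

−tan φ tan δ = −(-0.0035)(0.0787) = 0.0003; H_s = arccos(0.0003) = 89.98°.
Day length = 2 H_s / 15° h⁻¹ = 179.96° / 15 = 11.997 h.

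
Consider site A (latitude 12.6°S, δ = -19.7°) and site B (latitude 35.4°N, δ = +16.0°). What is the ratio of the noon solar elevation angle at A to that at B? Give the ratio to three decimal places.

1.174

A: 90° − |-12.6 − (-19.7)| = 82.90°.
B: 90° − |35.4 − (16.0)| = 70.60°.
Ratio A/B = 82.9000 / 70.6000 = 1.1742.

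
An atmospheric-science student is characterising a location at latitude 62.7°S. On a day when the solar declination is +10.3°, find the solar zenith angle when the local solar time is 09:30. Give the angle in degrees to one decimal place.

78.5°

Hour angle H = 15° × (9.5 − 12) = -37.50°.
With φ = -62.7°, δ = 10.3°, H = -37.50°: sin φ sin δ = -0.1589, cos φ cos δ cos H = 0.3580, so cos θ_z = 0.1991.
θ_z = arccos(0.1991) = 78.52°.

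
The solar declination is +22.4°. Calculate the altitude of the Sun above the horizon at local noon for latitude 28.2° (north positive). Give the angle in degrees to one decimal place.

At local solar noon the hour angle is zero, so the elevation is 90° − |φ − δ| = 90° − |28.2° − (22.4°)| = 90° − 5.8° = 84.2°.

84.2°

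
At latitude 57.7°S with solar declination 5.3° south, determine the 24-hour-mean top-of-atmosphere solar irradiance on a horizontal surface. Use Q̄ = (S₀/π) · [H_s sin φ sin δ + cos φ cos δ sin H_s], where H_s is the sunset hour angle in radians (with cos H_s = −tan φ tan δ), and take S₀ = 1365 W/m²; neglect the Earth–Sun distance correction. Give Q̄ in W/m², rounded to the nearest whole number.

−tan φ tan δ = −(-1.5818)(-0.0928) = -0.1468; H_s = arccos(-0.1468) = 98.44°. In radians, H_s = 1.7181.
H_s sin φ sin δ = 1.7181 × -0.8453 × -0.0924 = 0.1342.
cos φ cos δ sin H_s = 0.5344 × 0.9957 × 0.9892 = 0.5264.
Q̄ = (1365/π) × (0.1342 + 0.5264) = 434.49 × 0.6606 = 287.02 W/m².

287 W/m²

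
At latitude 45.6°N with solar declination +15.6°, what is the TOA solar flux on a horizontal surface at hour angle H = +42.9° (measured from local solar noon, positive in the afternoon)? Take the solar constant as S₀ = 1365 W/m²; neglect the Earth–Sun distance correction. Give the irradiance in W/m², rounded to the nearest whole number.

936 W/m²

cos θ_z = sin φ sin δ + cos φ cos δ cos H = (0.7145)(0.2689) + (0.6997)(0.9632)(0.7325) = 0.6858.
Top-of-atmosphere irradiance = S₀ cos θ_z = 1365 × 0.6858 = 936.12 W/m².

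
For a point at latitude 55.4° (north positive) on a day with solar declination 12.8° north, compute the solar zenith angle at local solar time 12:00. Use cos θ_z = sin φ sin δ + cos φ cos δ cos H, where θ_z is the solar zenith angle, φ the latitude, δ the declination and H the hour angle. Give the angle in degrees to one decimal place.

42.6°

Hour angle H = 15° × (12 − 12) = 0.00°.
cos θ_z = sin φ sin δ + cos φ cos δ cos H = (0.8231)(0.2215) + (0.5678)(0.9751)(1.0000) = 0.7360.
θ_z = arccos(0.7360) = 42.61°.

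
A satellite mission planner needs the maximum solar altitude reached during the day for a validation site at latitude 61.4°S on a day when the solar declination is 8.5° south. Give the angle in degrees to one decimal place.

37.1°

At local solar noon the hour angle is zero, so the elevation is 90° − |φ − δ| = 90° − |-61.4° − (-8.5°)| = 90° − 52.9° = 37.1°.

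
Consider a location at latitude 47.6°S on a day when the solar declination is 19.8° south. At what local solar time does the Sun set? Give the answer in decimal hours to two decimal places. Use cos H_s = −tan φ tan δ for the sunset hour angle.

The sunset hour angle satisfies cos H_s = −tan φ tan δ = -0.3943, giving H_s = 113.22°.
Sunset is at 12 + H_s/15 = 12 + 7.548 = 19.548 h local solar time.

19.55 h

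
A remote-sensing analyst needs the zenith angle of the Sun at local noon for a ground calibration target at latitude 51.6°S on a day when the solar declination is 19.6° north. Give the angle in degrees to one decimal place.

At local solar noon the hour angle is zero, so the zenith angle is |φ − δ| = |-51.6° − (19.6°)| = 71.2°.

71.2°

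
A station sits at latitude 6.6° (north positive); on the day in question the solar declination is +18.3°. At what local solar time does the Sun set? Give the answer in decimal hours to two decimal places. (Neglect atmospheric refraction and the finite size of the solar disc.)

18.15 h

−tan φ tan δ = −(0.1157)(0.3307) = -0.0383; H_s = arccos(-0.0383) = 92.19°.
Sunset is at 12 + H_s/15 = 12 + 6.146 = 18.146 h local solar time.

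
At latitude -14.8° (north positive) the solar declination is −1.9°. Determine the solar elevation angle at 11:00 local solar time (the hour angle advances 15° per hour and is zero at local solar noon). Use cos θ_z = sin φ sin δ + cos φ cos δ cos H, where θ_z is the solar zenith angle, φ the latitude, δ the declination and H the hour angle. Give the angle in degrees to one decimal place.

70.4°

Hour angle H = 15° × (11 − 12) = -15.00°.
cos θ_z = sin(-14.8°) sin(-1.9°) + cos(-14.8°) cos(-1.9°) cos(-15.00°) = 0.0085 + 0.9334 = 0.9419.
θ_z = arccos(0.9419) = 19.63°, so the elevation is 90° − 19.63° = 70.37°.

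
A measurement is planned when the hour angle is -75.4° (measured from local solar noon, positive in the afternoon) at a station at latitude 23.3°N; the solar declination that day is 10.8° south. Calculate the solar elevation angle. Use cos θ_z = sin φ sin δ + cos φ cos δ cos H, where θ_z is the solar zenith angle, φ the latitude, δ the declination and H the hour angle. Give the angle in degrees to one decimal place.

With φ = 23.3°, δ = -10.8°, H = -75.40°: sin φ sin δ = -0.0741, cos φ cos δ cos H = 0.2274, so cos θ_z = 0.1533.
θ_z = arccos(0.1533) = 81.18°, so the elevation is 90° − 81.18° = 8.82°.

8.8°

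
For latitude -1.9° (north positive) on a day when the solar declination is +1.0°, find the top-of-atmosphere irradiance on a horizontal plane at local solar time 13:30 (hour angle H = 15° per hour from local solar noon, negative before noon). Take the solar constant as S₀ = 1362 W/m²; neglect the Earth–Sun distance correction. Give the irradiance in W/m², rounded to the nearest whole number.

Hour angle H = 15° × (13.5 − 12) = 22.50°.
cos θ_z = sin φ sin δ + cos φ cos δ cos H = (-0.0332)(0.0175) + (0.9995)(0.9998)(0.9239) = 0.9227.
Top-of-atmosphere irradiance = S₀ cos θ_z = 1362 × 0.9227 = 1256.72 W/m².

1257 W/m²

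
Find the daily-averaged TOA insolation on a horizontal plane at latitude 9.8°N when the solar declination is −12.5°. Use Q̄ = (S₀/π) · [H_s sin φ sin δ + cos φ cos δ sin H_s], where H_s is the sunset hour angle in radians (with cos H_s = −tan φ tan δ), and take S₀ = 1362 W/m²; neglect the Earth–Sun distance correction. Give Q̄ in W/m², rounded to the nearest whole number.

392 W/m²

−tan φ tan δ = −(0.1727)(-0.2217) = 0.0383; H_s = arccos(0.0383) = 87.81°. In radians, H_s = 1.5326.
H_s sin φ sin δ = 1.5326 × 0.1702 × -0.2164 = -0.0564.
cos φ cos δ sin H_s = 0.9854 × 0.9763 × 0.9993 = 0.9614.
Q̄ = (1362/π) × (-0.0564 + 0.9614) = 433.54 × 0.9050 = 392.35 W/m².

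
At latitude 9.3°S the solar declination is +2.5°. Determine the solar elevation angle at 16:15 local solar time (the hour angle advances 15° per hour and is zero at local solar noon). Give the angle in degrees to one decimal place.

Hour angle H = 15° × (16.25 − 12) = 63.75°.
cos θ_z = sin(-9.3°) sin(2.5°) + cos(-9.3°) cos(2.5°) cos(63.75°) = -0.0070 + 0.4361 = 0.4291.
θ_z = arccos(0.4291) = 64.59°, so the elevation is 90° − 64.59° = 25.41°.

25.4°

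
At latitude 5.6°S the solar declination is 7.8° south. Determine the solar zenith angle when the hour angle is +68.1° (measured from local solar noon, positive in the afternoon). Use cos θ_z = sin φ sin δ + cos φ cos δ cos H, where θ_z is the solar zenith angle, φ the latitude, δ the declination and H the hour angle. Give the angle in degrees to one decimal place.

cos θ_z = sin φ sin δ + cos φ cos δ cos H = (-0.0976)(-0.1357) + (0.9952)(0.9907)(0.3730) = 0.3810.
θ_z = arccos(0.3810) = 67.60°.

67.6°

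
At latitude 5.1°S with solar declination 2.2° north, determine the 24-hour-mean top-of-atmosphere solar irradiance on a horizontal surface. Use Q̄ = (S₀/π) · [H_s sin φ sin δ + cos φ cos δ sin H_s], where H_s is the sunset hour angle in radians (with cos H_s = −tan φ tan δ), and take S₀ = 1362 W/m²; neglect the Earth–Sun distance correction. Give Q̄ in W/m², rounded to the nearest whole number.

429 W/m²

−tan φ tan δ = −(-0.0892)(0.0384) = 0.0034; H_s = arccos(0.0034) = 89.81°. In radians, H_s = 1.5675.
H_s sin φ sin δ = 1.5675 × -0.0889 × 0.0384 = -0.0054.
cos φ cos δ sin H_s = 0.9960 × 0.9993 × 1.0000 = 0.9953.
Q̄ = (1362/π) × (-0.0054 + 0.9953) = 433.54 × 0.9899 = 429.16 W/m².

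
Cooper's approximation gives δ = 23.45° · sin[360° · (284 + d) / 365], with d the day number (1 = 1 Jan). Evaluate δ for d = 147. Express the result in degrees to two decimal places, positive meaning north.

+21.27°

360 × (284 + 147) / 365 = 425.096°; sin(425.096°) = 0.9070.
δ = 23.45 × 0.9070 = 21.269° ≈ +21.27°.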